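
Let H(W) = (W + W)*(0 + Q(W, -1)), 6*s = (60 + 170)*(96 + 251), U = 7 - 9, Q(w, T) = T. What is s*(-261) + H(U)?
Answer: -3471731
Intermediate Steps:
U = -2
s = 39905/3 (s = ((60 + 170)*(96 + 251))/6 = (230*347)/6 = (⅙)*79810 = 39905/3 ≈ 13302.)
H(W) = -2*W (H(W) = (W + W)*(0 - 1) = (2*W)*(-1) = -2*W)
s*(-261) + H(U) = (39905/3)*(-261) - 2*(-2) = -3471735 + 4 = -3471731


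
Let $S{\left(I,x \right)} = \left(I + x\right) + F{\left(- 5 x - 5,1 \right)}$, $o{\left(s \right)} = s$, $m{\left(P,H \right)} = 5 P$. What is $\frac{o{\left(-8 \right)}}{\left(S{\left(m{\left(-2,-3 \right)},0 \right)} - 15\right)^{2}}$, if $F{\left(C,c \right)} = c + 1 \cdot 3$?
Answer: $- \frac{8}{441} \approx -0.018141$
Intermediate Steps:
$F{\left(C,c \right)} = 3 + c$ ($F{\left(C,c \right)} = c + 3 = 3 + c$)
$S{\left(I,x \right)} = 4 + I + x$ ($S{\left(I,x \right)} = \left(I + x\right) + \left(3 + 1\right) = \left(I + x\right) + 4 = 4 + I + x$)
$\frac{o{\left(-8 \right)}}{\left(S{\left(m{\left(-2,-3 \right)},0 \right)} - 15\right)^{2}} = - \frac{8}{\left(\left(4 + 5 \left(-2\right) + 0\right) - 15\right)^{2}} = - \frac{8}{\left(\left(4 - 10 + 0\right) - 15\right)^{2}} = - \frac{8}{\left(-6 - 15\right)^{2}} = - \frac{8}{\left(-21\right)^{2}} = - \frac{8}{441}$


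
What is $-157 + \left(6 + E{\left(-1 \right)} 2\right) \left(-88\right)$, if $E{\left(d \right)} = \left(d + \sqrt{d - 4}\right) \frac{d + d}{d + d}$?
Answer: $-509 - 176 i \sqrt{5} \approx -509.0 - 393.55 i$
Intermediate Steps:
$E{\left(d \right)} = d + \sqrt{-4 + d}$ ($E{\left(d \right)} = \left(d + \sqrt{-4 + d}\right) \frac{2 d}{2 d} = \left(d + \sqrt{-4 + d}\right) 2 d \frac{1}{2 d} = \left(d + \sqrt{-4 + d}\right) 1 = d + \sqrt{-4 + d}$)
$-157 + \left(6 + E{\left(-1 \right)} 2\right) \left(-88\right) = -157 + \left(6 + \left(-1 + \sqrt{-4 - 1}\right) 2\right) \left(-88\right) = -157 + \left(6 + \left(-1 + \sqrt{-5}\right) 2\right) \left(-88\right) = -157 + \left(6 + \left(-1 + i \sqrt{5}\right) 2\right) \left(-88\right) = -157 + \left(6 - \left(2 - 2 i \sqrt{5}\right)\right) \left(-88\right) = -157 + \left(4 + 2 i \sqrt{5}\right) \left(-88\right) = -157 - \left(352 + 176 i \sqrt{5}\right) = -509 - 176 i \sqrt{5}$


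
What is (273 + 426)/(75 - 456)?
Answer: -233/127 ≈ -1.8346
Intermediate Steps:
(273 + 426)/(75 - 456) = 699/(-381) = 699*(-1/381) = -233/127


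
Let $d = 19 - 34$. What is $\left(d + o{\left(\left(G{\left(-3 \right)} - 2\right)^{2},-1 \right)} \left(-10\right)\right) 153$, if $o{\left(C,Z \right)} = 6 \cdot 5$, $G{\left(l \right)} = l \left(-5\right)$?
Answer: $-48195$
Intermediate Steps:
$G{\left(l \right)} = - 5 l$
$o{\left(C,Z \right)} = 30$
$d = -15$
$\left(d + o{\left(\left(G{\left(-3 \right)} - 2\right)^{2},-1 \right)} \left(-10\right)\right) 153 = \left(-15 + 30 \left(-10\right)\right) 153 = \left(-15 - 300\right) 153 = \left(-315\right) 153 = -48195$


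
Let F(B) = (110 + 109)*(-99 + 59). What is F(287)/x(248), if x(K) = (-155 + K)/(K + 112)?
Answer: -1051200/31 ≈ -33910.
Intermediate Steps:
x(K) = (-155 + K)/(112 + K)
F(B) = -8760 (F(B) = 219*(-40) = -8760)
F(287)/x(248) = -8760*(112 + 248)/(-155 + 248) = -8760/(93/360) = -8760/((1/360)*93) = -8760/31/120 = -8760*120/31 = -1051200/31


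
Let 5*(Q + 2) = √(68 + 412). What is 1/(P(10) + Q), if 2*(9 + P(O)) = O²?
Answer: 65/2503 - 4*√30/7509 ≈ 0.023051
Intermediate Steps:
Q = -2 + 4*√30/5 (Q = -2 + √(68 + 412)/5 = -2 + √480/5 = -2 + (4*√30)/5 = -2 + 4*√30/5 ≈ 2.3818)
P(O) = -9 + O²/2
1/(P(10) + Q) = 1/((-9 + (½)*10²) + (-2 + 4*√30/5)) = 1/((-9 + (½)*100) + (-2 + 4*√30/5)) = 1/((-9 + 50) + (-2 + 4*√30/5)) = 1/(41 + (-2 + 4*√30/5)) = 1/(39 + 4*√30/5)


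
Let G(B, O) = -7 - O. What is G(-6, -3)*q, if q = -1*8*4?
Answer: 128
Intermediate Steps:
q = -32 (q = -8*4 = -32)
G(-6, -3)*q = (-7 - 1*(-3))*(-32) = (-7 + 3)*(-32) = -4*(-32) = 128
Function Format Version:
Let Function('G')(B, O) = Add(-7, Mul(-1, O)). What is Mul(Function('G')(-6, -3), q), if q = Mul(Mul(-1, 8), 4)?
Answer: 128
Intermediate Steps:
q = -32 (q = Mul(-8, 4) = -32)
Mul(Function('G')(-6, -3), q) = Mul(Add(-7, Mul(-1, -3)), -32) = Mul(Add(-7, 3), -32) = Mul(-4, -32) = 128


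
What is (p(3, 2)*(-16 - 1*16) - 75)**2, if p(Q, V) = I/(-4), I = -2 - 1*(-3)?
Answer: 4489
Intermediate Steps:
I = 1 (I = -2 + 3 = 1)
p(Q, V) = -1/4 (p(Q, V) = 1/(-4) = 1*(-1/4) = -1/4)
(p(3, 2)*(-16 - 1*16) - 75)**2 = (-(-16 - 1*16)/4 - 75)**2 = (-(-16 - 16)/4 - 75)**2 = (-1/4*(-32) - 75)**2 = (8 - 75)**2 = (-67)**2 = 4489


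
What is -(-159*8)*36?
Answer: 45792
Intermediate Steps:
-(-159*8)*36 = -(-1272)*36 = -1*(-45792) = 45792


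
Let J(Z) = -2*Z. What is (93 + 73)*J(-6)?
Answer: 1992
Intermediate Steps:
(93 + 73)*J(-6) = (93 + 73)*(-2*(-6)) = 166*12 = 1992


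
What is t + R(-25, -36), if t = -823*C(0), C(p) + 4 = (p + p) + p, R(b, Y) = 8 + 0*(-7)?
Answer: 3300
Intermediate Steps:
R(b, Y) = 8 (R(b, Y) = 8 + 0 = 8)
C(p) = -4 + 3*p (C(p) = -4 + ((p + p) + p) = -4 + (2*p + p) = -4 + 3*p)
t = 3292 (t = -823*(-4 + 3*0) = -823*(-4 + 0) = -823*(-4) = 3292)
t + R(-25, -36) = 3292 + 8 = 3300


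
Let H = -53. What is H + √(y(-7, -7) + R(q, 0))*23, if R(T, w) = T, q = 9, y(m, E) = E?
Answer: -53 + 23*√2 ≈ -20.473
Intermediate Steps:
H + √(y(-7, -7) + R(q, 0))*23 = -53 + √(-7 + 9)*23 = -53 + √2*23 = -53 + 23*√2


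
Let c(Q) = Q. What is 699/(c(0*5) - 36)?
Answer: -233/12 ≈ -19.417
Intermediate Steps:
699/(c(0*5) - 36) = 699/(0*5 - 36) = 699/(0 - 36) = 699/(-36) = -1/36*699 = -233/12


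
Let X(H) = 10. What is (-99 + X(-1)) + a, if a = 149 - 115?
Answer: -55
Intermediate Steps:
a = 34
(-99 + X(-1)) + a = (-99 + 10) + 34 = -89 + 34 = -55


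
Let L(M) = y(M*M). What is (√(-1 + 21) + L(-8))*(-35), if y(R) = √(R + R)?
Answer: -280*√2 - 70*√5 ≈ -552.50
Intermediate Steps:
y(R) = √2*√R (y(R) = √(2*R) = √2*√R)
L(M) = √2*√(M²) (L(M) = √2*√(M*M) = √2*√(M²))
(√(-1 + 21) + L(-8))*(-35) = (√(-1 + 21) + √2*√((-8)²))*(-35) = (√20 + √2*√64)*(-35) = (2*√5 + √2*8)*(-35) = (2*√5 + 8*√2)*(-35) = -280*√2 - 70*√5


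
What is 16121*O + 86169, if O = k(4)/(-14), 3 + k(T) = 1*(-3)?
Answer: 93078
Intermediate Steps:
k(T) = -6 (k(T) = -3 + 1*(-3) = -3 - 3 = -6)
O = 3/7 (O = -6/(-14) = -6*(-1/14) = 3/7 ≈ 0.42857)
16121*O + 86169 = 16121*(3/7) + 86169 = 6909 + 86169 = 93078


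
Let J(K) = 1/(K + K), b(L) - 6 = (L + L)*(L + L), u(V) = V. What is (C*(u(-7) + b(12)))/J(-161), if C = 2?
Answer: -370300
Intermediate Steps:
b(L) = 6 + 4*L**2 (b(L) = 6 + (L + L)*(L + L) = 6 + (2*L)*(2*L) = 6 + 4*L**2)
J(K) = 1/(2*K)
(C*(u(-7) + b(12)))/J(-161) = (2*(-7 + (6 + 4*12**2)))/(((1/2)/(-161))) = (2*(-7 + (6 + 4*144)))/(((1/2)*(-1/161))) = (2*(-7 + (6 + 576)))/(-1/322) = (2*(-7 + 582))*(-322) = (2*575)*(-322) = 1150*(-322) = -370300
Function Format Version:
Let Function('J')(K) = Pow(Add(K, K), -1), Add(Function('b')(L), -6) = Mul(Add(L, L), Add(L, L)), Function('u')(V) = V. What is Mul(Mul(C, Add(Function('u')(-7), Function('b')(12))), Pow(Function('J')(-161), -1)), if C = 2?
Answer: -370300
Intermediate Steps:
Function('b')(L) = Add(6, Mul(4, Pow(L, 2))) (Function('b')(L) = Add(6, Mul(Add(L, L), Add(L, L))) = Add(6, Mul(Mul(2, L), Mul(2, L))) = Add(6, Mul(4, Pow(L, 2))))
Function('J')(K) = Mul(Rational(1, 2), Pow(K, -1)) (Function('J')(K) = Pow(Mul(2, K), -1) = Mul(Rational(1, 2), Pow(K, -1)))
Mul(Mul(C, Add(Function('u')(-7), Function('b')(12))), Pow(Function('J')(-161), -1)) = Mul(Mul(2, Add(-7, Add(6, Mul(4, Pow(12, 2))))), Pow(Mul(Rational(1, 2), Pow(-161, -1)), -1)) = Mul(Mul(2, Add(-7, Add(6, Mul(4, 144)))), Pow(Mul(Rational(1, 2), Rational(-1, 161)), -1)) = Mul(Mul(2, Add(-7, Add(6, 576))), Pow(Rational(-1, 322), -1)) = Mul(Mul(2, Add(-7, 582)), -322) = Mul(Mul(2, 575), -322) = Mul(1150, -322) = -370300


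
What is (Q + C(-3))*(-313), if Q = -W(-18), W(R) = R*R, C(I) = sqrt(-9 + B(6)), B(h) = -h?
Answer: 101412 - 313*I*sqrt(15) ≈ 1.0141e+5 - 1212.2*I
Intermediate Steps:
C(I) = I*sqrt(15) (C(I) = sqrt(-9 - 1*6) = sqrt(-9 - 6) = sqrt(-15) = I*sqrt(15))
W(R) = R**2
Q = -324 (Q = -1*(-18)**2 = -1*324 = -324)
(Q + C(-3))*(-313) = (-324 + I*sqrt(15))*(-313) = 101412 - 313*I*sqrt(15)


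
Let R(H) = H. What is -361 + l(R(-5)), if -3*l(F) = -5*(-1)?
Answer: -1088/3 ≈ -362.67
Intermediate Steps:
l(F) = -5/3 (l(F) = -(-5)*(-1)/3 = -⅓*5 = -5/3)
-361 + l(R(-5)) = -361 - 5/3 = -1088/3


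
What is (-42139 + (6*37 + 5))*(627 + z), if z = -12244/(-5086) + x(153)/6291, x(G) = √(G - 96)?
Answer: -67083634696/2543 - 41912*√57/6291 ≈ -2.6380e+7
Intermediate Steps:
x(G) = √(-96 + G)
z = 6122/2543 + √57/6291 (z = -12244/(-5086) + √(-96 + 153)/6291 = -12244*(-1/5086) + √57*(1/6291) = 6122/2543 + √57/6291 ≈ 2.4086)
(-42139 + (6*37 + 5))*(627 + z) = (-42139 + (6*37 + 5))*(627 + (6122/2543 + √57/6291)) = (-42139 + (222 + 5))*(1600583/2543 + √57/6291) = (-42139 + 227)*(1600583/2543 + √57/6291) = -41912*(1600583/2543 + √57/6291) = -67083634696/2543 - 41912*√57/6291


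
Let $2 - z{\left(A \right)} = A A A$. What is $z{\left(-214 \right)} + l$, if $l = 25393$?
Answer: $9825739$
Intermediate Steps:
$z{\left(A \right)} = 2 - A^{3}$ ($z{\left(A \right)} = 2 - A A A = 2 - A^{2} A = 2 - A^{3}$)
$z{\left(-214 \right)} + l = \left(2 - \left(-214\right)^{3}\right) + 25393 = \left(2 - -9800344\right) + 25393 = \left(2 + 9800344\right) + 25393 = 9800346 + 25393 = 9825739$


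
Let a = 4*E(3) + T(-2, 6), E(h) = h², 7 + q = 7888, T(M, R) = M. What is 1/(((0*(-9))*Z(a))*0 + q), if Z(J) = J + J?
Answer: 1/7881 ≈ 0.00012689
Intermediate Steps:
q = 7881 (q = -7 + 7888 = 7881)
a = 34 (a = 4*3² - 2 = 4*9 - 2 = 36 - 2 = 34)
Z(J) = 2*J
1/(((0*(-9))*Z(a))*0 + q) = 1/(((0*(-9))*(2*34))*0 + 7881) = 1/((0*68)*0 + 7881) = 1/(0*0 + 7881) = 1/(0 + 7881) = 1/7881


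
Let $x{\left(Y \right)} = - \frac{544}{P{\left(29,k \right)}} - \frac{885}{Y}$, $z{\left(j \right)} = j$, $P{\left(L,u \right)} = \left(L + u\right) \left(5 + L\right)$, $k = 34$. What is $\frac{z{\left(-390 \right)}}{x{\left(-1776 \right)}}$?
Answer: $- \frac{1118880}{701} \approx -1596.1$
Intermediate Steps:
$P{\left(L,u \right)} = \left(5 + L\right) \left(L + u\right)$
$x{\left(Y \right)} = - \frac{16}{63} - \frac{885}{Y}$ ($x{\left(Y \right)} = - \frac{544}{29^{2} + 5 \cdot 29 + 5 \cdot 34 + 29 \cdot 34} - \frac{885}{Y} = - \frac{544}{841 + 145 + 170 + 986} - \frac{885}{Y} = - \frac{544}{2142} - \frac{885}{Y} = \left(-544\right) \frac{1}{2142} - \frac{885}{Y} = - \frac{16}{63} - \frac{885}{Y}$)
$\frac{z{\left(-390 \right)}}{x{\left(-1776 \right)}} = - \frac{390}{- \frac{16}{63} - \frac{885}{-1776}} = - \frac{390}{- \frac{16}{63} - - \frac{295}{592}} = - \frac{390}{- \frac{16}{63} + \frac{295}{592}} = - \frac{390}{\frac{9113}{37296}} = \left(-390\right) \frac{37296}{9113} = - \frac{1118880}{701}$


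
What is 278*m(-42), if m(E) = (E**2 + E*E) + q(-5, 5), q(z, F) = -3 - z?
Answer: 981340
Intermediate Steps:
m(E) = 2 + 2*E**2 (m(E) = (E**2 + E*E) + (-3 - 1*(-5)) = (E**2 + E**2) + (-3 + 5) = 2*E**2 + 2 = 2 + 2*E**2)
278*m(-42) = 278*(2 + 2*(-42)**2) = 278*(2 + 2*1764) = 278*(2 + 3528) = 278*3530 = 981340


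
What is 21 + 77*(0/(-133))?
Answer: 21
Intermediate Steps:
21 + 77*(0/(-133)) = 21 + 77*(0*(-1/133)) = 21 + 77*0 = 21 + 0 = 21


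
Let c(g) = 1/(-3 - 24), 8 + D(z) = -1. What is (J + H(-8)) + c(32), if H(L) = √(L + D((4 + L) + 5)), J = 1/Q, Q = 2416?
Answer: -2389/65232 + I*√17 ≈ -0.036623 + 4.1231*I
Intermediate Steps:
D(z) = -9 (D(z) = -8 - 1 = -9)
J = 1/2416 ≈ 0.00041391
H(L) = √(-9 + L) (H(L) = √(L - 9) = √(-9 + L))
c(g) = -1/27 (c(g) = 1/(-27) = -1/27)
(J + H(-8)) + c(32) = (1/2416 + √(-9 - 8)) - 1/27 = (1/2416 + √(-17)) - 1/27 = (1/2416 + I*√17) - 1/27 = -2389/65232 + I*√17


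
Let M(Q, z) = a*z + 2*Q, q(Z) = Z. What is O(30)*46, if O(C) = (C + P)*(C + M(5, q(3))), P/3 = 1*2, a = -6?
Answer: 36432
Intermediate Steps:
M(Q, z) = -6*z + 2*Q
P = 6 (P = 3*(1*2) = 3*2 = 6)
O(C) = (-8 + C)*(6 + C) (O(C) = (C + 6)*(C + (-6*3 + 2*5)) = (6 + C)*(C + (-18 + 10)) = (6 + C)*(C - 8) = (6 + C)*(-8 + C) = (-8 + C)*(6 + C))
O(30)*46 = (-48 + 30**2 - 2*30)*46 = (-48 + 900 - 60)*46 = 792*46 = 36432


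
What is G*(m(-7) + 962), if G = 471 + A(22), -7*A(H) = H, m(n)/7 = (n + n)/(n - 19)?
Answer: 41117625/91 ≈ 4.5184e+5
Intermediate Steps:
m(n) = 14*n/(-19 + n) (m(n) = 7*((n + n)/(n - 19)) = 7*((2*n)/(-19 + n)) = 7*(2*n/(-19 + n)) = 14*n/(-19 + n))
A(H) = -H/7
G = 3275/7 (G = 471 - ⅐*22 = 471 - 22/7 = 3275/7 ≈ 467.86)
G*(m(-7) + 962) = 3275*(14*(-7)/(-19 - 7) + 962)/7 = 3275*(14*(-7)/(-26) + 962)/7 = 3275*(14*(-7)*(-1/26) + 962)/7 = 3275*(49/13 + 962)/7 = (3275/7)*(12555/13) = 41117625/91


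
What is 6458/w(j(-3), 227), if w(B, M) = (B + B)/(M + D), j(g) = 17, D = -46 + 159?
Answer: 64580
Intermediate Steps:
D = 113
w(B, M) = 2*B/(113 + M) (w(B, M) = (B + B)/(M + 113) = (2*B)/(113 + M) = 2*B/(113 + M))
6458/w(j(-3), 227) = 6458/((2*17/(113 + 227))) = 6458/((2*17/340)) = 6458/((2*17*(1/340))) = 6458/(⅒) = 6458*10 = 64580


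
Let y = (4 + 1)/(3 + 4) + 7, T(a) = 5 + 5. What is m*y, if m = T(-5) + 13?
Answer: 1242/7 ≈ 177.43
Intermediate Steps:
T(a) = 10
y = 54/7 (y = 5/7 + 7 = 54/7 ≈ 7.7143)
m = 23 (m = 10 + 13 = 23)
m*y = 23*(54/7) = 1242/7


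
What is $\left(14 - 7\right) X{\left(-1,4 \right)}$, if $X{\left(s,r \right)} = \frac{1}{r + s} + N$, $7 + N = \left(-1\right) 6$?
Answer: $- \frac{266}{3} \approx -88.667$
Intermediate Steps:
$N = -13$ ($N = -7 - 6 = -13$)
$X{\left(s,r \right)} = -13 + \frac{1}{r + s}$ ($X{\left(s,r \right)} = \frac{1}{r + s} - 13 = -13 + \frac{1}{r + s}$)
$\left(14 - 7\right) X{\left(-1,4 \right)} = \left(14 - 7\right) \frac{1 - 52 - -13}{4 - 1} = 7 \frac{1 - 52 + 13}{3} = 7 \cdot \frac{1}{3} \left(-38\right) = 7 \left(- \frac{38}{3}\right) = - \frac{266}{3}$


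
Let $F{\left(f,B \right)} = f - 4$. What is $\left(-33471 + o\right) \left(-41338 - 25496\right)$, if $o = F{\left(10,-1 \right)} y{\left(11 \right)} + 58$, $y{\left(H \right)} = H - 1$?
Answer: $2229114402$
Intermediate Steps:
$F{\left(f,B \right)} = -4 + f$
$y{\left(H \right)} = -1 + H$
$o = 118$ ($o = \left(-4 + 10\right) \left(-1 + 11\right) + 58 = 6 \cdot 10 + 58 = 60 + 58 = 118$)
$\left(-33471 + o\right) \left(-41338 - 25496\right) = \left(-33471 + 118\right) \left(-41338 - 25496\right) = \left(-33353\right) \left(-66834\right) = 2229114402$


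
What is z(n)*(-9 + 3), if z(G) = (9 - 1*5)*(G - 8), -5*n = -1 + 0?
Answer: 936/5 ≈ 187.20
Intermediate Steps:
n = ⅕ (n = -(-1 + 0)/5 = -⅕*(-1) = ⅕ ≈ 0.20000)
z(G) = -32 + 4*G (z(G) = (9 - 5)*(-8 + G) = 4*(-8 + G) = -32 + 4*G)
z(n)*(-9 + 3) = (-32 + 4*(⅕))*(-9 + 3) = (-32 + ⅘)*(-6) = -156/5*(-6) = 936/5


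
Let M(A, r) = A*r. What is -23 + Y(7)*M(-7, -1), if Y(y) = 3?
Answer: -2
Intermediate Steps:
-23 + Y(7)*M(-7, -1) = -23 + 3*(-7*(-1)) = -23 + 3*7 = -23 + 21 = -2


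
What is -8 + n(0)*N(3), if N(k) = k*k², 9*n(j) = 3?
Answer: 1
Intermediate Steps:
n(j) = ⅓ (n(j) = (⅑)*3 = ⅓)
N(k) = k³
-8 + n(0)*N(3) = -8 + (⅓)*3³ = -8 + (⅓)*27 = -8 + 9 = 1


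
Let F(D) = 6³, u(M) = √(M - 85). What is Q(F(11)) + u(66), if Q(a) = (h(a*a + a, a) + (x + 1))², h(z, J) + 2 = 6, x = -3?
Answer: 4 + I*√19 ≈ 4.0 + 4.3589*I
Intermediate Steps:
u(M) = √(-85 + M)
F(D) = 216
h(z, J) = 4 (h(z, J) = -2 + 6 = 4)
Q(a) = 4 (Q(a) = (4 + (-3 + 1))² = (4 - 2)² = 2² = 4)
Q(F(11)) + u(66) = 4 + √(-85 + 66) = 4 + √(-19) = 4 + I*√19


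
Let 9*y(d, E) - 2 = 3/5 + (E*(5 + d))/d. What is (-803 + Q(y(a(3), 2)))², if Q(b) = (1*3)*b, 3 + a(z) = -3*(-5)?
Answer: 5199419449/8100 ≈ 6.4190e+5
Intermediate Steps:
a(z) = 12 (a(z) = -3 - 3*(-5) = -3 + 15 = 12)
y(d, E) = 13/45 + E*(5 + d)/(9*d) (y(d, E) = 2/9 + (3/5 + (E*(5 + d))/d)/9 = 2/9 + (3*(⅕) + E*(5 + d)/d)/9 = 2/9 + (⅗ + E*(5 + d)/d)/9 = 2/9 + (1/15 + E*(5 + d)/(9*d)) = 13/45 + E*(5 + d)/(9*d))
Q(b) = 3*b
(-803 + Q(y(a(3), 2)))² = (-803 + 3*((1/45)*(25*2 + 12*(13 + 5*2))/12))² = (-803 + 3*((1/45)*(1/12)*(50 + 12*(13 + 10))))² = (-803 + 3*((1/45)*(1/12)*(50 + 12*23)))² = (-803 + 3*((1/45)*(1/12)*(50 + 276)))² = (-803 + 3*((1/45)*(1/12)*326))² = (-803 + 3*(163/270))² = (-803 + 163/90)² = (-72107/90)² = 5199419449/8100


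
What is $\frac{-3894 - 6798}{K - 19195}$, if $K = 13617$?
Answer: $\frac{5346}{2789} \approx 1.9168$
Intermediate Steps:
$\frac{-3894 - 6798}{K - 19195} = \frac{-3894 - 6798}{13617 - 19195} = - \frac{10692}{-5578} = \left(-10692\right) \left(- \frac{1}{5578}\right) = \frac{5346}{2789}$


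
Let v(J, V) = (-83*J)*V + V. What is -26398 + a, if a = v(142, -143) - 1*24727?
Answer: 1634130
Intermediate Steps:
v(J, V) = V - 83*J*V (v(J, V) = -83*J*V + V = V - 83*J*V)
a = 1660528 (a = -143*(1 - 83*142) - 1*24727 = -143*(1 - 11786) - 24727 = -143*(-11785) - 24727 = 1685255 - 24727 = 1660528)
-26398 + a = -26398 + 1660528 = 1634130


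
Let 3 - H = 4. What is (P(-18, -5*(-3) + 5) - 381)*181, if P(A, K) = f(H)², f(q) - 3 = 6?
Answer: -54300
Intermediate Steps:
H = -1 (H = 3 - 1*4 = 3 - 4 = -1)
f(q) = 9 (f(q) = 3 + 6 = 9)
P(A, K) = 81 (P(A, K) = 9² = 81)
(P(-18, -5*(-3) + 5) - 381)*181 = (81 - 381)*181 = -300*181 = -54300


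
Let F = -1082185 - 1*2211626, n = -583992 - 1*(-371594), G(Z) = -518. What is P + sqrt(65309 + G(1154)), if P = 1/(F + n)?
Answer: -1/3506209 + 3*sqrt(7199) ≈ 254.54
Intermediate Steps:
n = -212398 (n = -583992 + 371594 = -212398)
F = -3293811 (F = -1082185 - 2211626 = -3293811)
P = -1/3506209 (P = 1/(-3293811 - 212398) = 1/(-3506209) = -1/3506209 ≈ -2.8521e-7)
P + sqrt(65309 + G(1154)) = -1/3506209 + sqrt(65309 - 518) = -1/3506209 + sqrt(64791) = -1/3506209 + 3*sqrt(7199)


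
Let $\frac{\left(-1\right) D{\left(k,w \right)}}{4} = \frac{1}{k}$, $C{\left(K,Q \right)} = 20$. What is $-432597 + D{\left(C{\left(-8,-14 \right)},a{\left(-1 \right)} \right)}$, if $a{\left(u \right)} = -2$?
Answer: $- \frac{2162986}{5} \approx -4.326 \cdot 10^{5}$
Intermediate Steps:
$D{\left(k,w \right)} = - \frac{4}{k}$
$-432597 + D{\left(C{\left(-8,-14 \right)},a{\left(-1 \right)} \right)} = -432597 - \frac{4}{20} = -432597 - \frac{1}{5} = - \frac{2162986}{5}$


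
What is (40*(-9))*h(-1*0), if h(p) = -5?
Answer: 1800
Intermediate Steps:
(40*(-9))*h(-1*0) = (40*(-9))*(-5) = -360*(-5) = 1800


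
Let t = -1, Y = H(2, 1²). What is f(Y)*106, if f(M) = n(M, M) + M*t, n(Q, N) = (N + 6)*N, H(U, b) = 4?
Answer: 3816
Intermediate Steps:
Y = 4
n(Q, N) = N*(6 + N) (n(Q, N) = (6 + N)*N = N*(6 + N))
f(M) = -M + M*(6 + M) (f(M) = M*(6 + M) + M*(-1) = M*(6 + M) - M = -M + M*(6 + M))
f(Y)*106 = (4*(5 + 4))*106 = (4*9)*106 = 36*106 = 3816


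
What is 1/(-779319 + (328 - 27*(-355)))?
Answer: -1/769406 ≈ -1.2997e-6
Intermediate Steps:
1/(-779319 + (328 - 27*(-355))) = 1/(-779319 + (328 + 9585)) = 1/(-779319 + 9913) = 1/(-769406) = -1/769406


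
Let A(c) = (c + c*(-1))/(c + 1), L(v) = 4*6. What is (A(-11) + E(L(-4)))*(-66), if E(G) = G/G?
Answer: -66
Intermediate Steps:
L(v) = 24
A(c) = 0 (A(c) = (c - c)/(1 + c) = 0/(1 + c) = 0)
E(G) = 1
(A(-11) + E(L(-4)))*(-66) = (0 + 1)*(-66) = 1*(-66) = -66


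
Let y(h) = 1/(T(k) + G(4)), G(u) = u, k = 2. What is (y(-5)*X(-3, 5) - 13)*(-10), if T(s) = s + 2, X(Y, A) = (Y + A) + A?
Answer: 485/4 ≈ 121.25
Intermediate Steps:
X(Y, A) = Y + 2*A (X(Y, A) = (A + Y) + A = Y + 2*A)
T(s) = 2 + s
y(h) = 1/8 (y(h) = 1/((2 + 2) + 4) = 1/(4 + 4) = 1/8)
(y(-5)*X(-3, 5) - 13)*(-10) = ((-3 + 2*5)/8 - 13)*(-10) = ((-3 + 10)/8 - 13)*(-10) = ((1/8)*7 - 13)*(-10) = (7/8 - 13)*(-10) = -97/8*(-10) = 485/4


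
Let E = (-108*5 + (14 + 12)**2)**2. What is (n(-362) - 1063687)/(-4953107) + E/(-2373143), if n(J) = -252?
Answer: 2433266723205/11754431205301 ≈ 0.20701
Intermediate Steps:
E = 18496 (E = (-540 + 26**2)**2 = (-540 + 676)**2 = 136**2 = 18496)
(n(-362) - 1063687)/(-4953107) + E/(-2373143) = (-252 - 1063687)/(-4953107) + 18496/(-2373143) = -1063939*(-1/4953107) + 18496*(-1/2373143) = 1063939/4953107 - 18496/2373143 = 2433266723205/11754431205301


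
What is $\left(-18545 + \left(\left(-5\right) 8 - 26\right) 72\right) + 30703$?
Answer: $7406$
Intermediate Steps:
$\left(-18545 + \left(\left(-5\right) 8 - 26\right) 72\right) + 30703 = \left(-18545 + \left(-40 - 26\right) 72\right) + 30703 = \left(-18545 - 4752\right) + 30703 = -23297 + 30703 = 7406$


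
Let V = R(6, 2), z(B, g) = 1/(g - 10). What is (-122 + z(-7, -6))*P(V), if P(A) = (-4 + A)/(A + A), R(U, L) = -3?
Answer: -4557/32 ≈ -142.41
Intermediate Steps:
z(B, g) = 1/(-10 + g)
V = -3
P(A) = (-4 + A)/(2*A) (P(A) = (-4 + A)/((2*A)) = (-4 + A)*(1/(2*A)) = (-4 + A)/(2*A))
(-122 + z(-7, -6))*P(V) = (-122 + 1/(-10 - 6))*((½)*(-4 - 3)/(-3)) = (-122 + 1/(-16))*((½)*(-⅓)*(-7)) = (-122 - 1/16)*(7/6) = -1953/16*7/6 = -4557/32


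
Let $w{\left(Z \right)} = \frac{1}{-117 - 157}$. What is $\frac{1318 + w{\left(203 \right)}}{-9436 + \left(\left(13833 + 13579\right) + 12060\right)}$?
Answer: $\frac{120377}{2743288} \approx 0.043881$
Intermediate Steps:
$w{\left(Z \right)} = - \frac{1}{274}$ ($w{\left(Z \right)} = \frac{1}{-274} = - \frac{1}{274}$)
$\frac{1318 + w{\left(203 \right)}}{-9436 + \left(\left(13833 + 13579\right) + 12060\right)} = \frac{1318 - \frac{1}{274}}{-9436 + \left(\left(13833 + 13579\right) + 12060\right)} = \frac{361131}{274 \left(-9436 + \left(27412 + 12060\right)\right)} = \frac{361131}{274 \left(-9436 + 39472\right)} = \frac{361131}{274 \cdot 30036} = \frac{361131}{274} \cdot \frac{1}{30036} = \frac{120377}{2743288}$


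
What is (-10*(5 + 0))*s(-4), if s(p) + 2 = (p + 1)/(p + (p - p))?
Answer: 125/2 ≈ 62.500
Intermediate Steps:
s(p) = -2 + (1 + p)/p (s(p) = -2 + (p + 1)/(p + (p - p)) = -2 + (1 + p)/(p + 0) = -2 + (1 + p)/p)
(-10*(5 + 0))*s(-4) = (-10*(5 + 0))*((1 - 1*(-4))/(-4)) = (-10*5)*(-(1 + 4)/4) = -(-25)*5/2 = -50*(-5/4) = 125/2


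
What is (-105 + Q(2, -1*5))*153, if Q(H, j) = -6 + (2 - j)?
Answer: -15912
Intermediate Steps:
Q(H, j) = -4 - j
(-105 + Q(2, -1*5))*153 = (-105 + (-4 - (-1)*5))*153 = (-105 + (-4 - 1*(-5)))*153 = (-105 + (-4 + 5))*153 = (-105 + 1)*153 = -104*153 = -15912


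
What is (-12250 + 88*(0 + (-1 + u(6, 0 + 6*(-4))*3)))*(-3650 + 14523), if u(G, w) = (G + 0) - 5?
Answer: -131280602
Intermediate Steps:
u(G, w) = -5 + G (u(G, w) = G - 5 = -5 + G)
(-12250 + 88*(0 + (-1 + u(6, 0 + 6*(-4))*3)))*(-3650 + 14523) = (-12250 + 88*(0 + (-1 + (-5 + 6)*3)))*(-3650 + 14523) = (-12250 + 88*(0 + (-1 + 1*3)))*10873 = (-12250 + 88*(0 + (-1 + 3)))*10873 = (-12250 + 88*(0 + 2))*10873 = (-12250 + 88*2)*10873 = (-12250 + 176)*10873 = -12074*10873 = -131280602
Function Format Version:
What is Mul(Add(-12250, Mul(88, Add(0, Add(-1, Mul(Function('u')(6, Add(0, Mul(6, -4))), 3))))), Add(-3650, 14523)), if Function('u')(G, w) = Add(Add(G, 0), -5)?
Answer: -131280602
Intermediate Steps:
Function('u')(G, w) = Add(-5, G) (Function('u')(G, w) = Add(G, -5) = Add(-5, G))
Mul(Add(-12250, Mul(88, Add(0, Add(-1, Mul(Function('u')(6, Add(0, Mul(6, -4))), 3))))), Add(-3650, 14523)) = Mul(Add(-12250, Mul(88, Add(0, Add(-1, Mul(Add(-5, 6), 3))))), Add(-3650, 14523)) = Mul(Add(-12250, Mul(88, Add(0, Add(-1, Mul(1, 3))))), 10873) = Mul(Add(-12250, Mul(88, Add(0, Add(-1, 3)))), 10873) = Mul(Add(-12250, Mul(88, Add(0, 2))), 10873) = Mul(Add(-12250, Mul(88, 2)), 10873) = Mul(Add(-12250, 176), 10873) = Mul(-12074, 10873) = -131280602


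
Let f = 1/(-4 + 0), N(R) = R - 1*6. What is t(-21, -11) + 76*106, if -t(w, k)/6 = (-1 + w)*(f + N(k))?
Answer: 5779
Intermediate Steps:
N(R) = -6 + R (N(R) = R - 6 = -6 + R)
f = -¼ (f = 1/(-4) = -¼ ≈ -0.25000)
t(w, k) = -6*(-1 + w)*(-25/4 + k) (t(w, k) = -6*(-1 + w)*(-¼ + (-6 + k)) = -6*(-1 + w)*(-25/4 + k))
t(-21, -11) + 76*106 = (-75/2 + 6*(-11) + (75/2)*(-21) - 6*(-11)*(-21)) + 76*106 = (-75/2 - 66 - 1575/2 - 1386) + 8056 = -2277 + 8056 = 5779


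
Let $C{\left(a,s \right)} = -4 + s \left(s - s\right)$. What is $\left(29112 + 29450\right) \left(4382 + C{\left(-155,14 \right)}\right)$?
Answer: $256384436$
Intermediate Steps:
$C{\left(a,s \right)} = -4$ ($C{\left(a,s \right)} = -4 + s 0 = -4 + 0 = -4$)
$\left(29112 + 29450\right) \left(4382 + C{\left(-155,14 \right)}\right) = \left(29112 + 29450\right) \left(4382 - 4\right) = 58562 \cdot 4378 = 256384436$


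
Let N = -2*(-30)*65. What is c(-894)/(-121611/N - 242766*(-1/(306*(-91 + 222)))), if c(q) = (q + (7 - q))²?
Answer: -141859900/72742799 ≈ -1.9502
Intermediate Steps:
c(q) = 49 (c(q) = 7² = 49)
N = 3900 (N = 60*65 = 3900)
c(-894)/(-121611/N - 242766*(-1/(306*(-91 + 222)))) = 49/(-121611/3900 - 242766*(-1/(306*(-91 + 222)))) = 49/(-121611*1/3900 - 242766/(131*(-306))) = 49/(-40537/1300 - 242766/(-40086)) = 49/(-40537/1300 - 242766*(-1/40086)) = 49/(-40537/1300 + 13487/2227) = 49/(-72742799/2895100) = 49*(-2895100/72742799) = -141859900/72742799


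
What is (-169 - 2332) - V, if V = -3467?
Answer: 966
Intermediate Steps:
(-169 - 2332) - V = (-169 - 2332) - 1*(-3467) = -2501 + 3467 = 966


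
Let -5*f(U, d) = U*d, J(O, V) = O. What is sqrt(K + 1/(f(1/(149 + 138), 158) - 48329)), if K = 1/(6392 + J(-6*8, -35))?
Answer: sqrt(6626910114896795074)/219985409956 ≈ 0.011702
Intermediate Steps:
f(U, d) = -U*d/5
K = 1/6344 (K = 1/(6392 - 6*8) = 1/(6392 - 48) = 1/6344 ≈ 0.00015763)
sqrt(K + 1/(f(1/(149 + 138), 158) - 48329)) = sqrt(1/6344 + 1/(-1/5*158/(149 + 138) - 48329)) = sqrt(1/6344 + 1/(-1/5*158/287 - 48329)) = sqrt(1/6344 + 1/(-1/5*1/287*158 - 48329)) = sqrt(1/6344 + 1/(-158/1435 - 48329)) = sqrt(1/6344 + 1/(-69352273/1435)) = sqrt(1/6344 - 1435/69352273) = sqrt(60248633/439970819912) = sqrt(6626910114896795074)/219985409956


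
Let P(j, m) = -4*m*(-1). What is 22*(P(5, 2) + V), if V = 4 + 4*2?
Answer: 440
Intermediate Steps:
V = 12 (V = 4 + 8 = 12)
P(j, m) = 4*m
22*(P(5, 2) + V) = 22*(4*2 + 12) = 22*(8 + 12) = 22*20 = 440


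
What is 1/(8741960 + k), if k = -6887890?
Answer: 1/1854070 ≈ 5.3935e-7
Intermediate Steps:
1/(8741960 + k) = 1/(8741960 - 6887890) = 1/1854070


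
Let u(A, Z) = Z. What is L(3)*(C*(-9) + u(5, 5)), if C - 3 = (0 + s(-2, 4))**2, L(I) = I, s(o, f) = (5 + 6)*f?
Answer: -52338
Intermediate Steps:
s(o, f) = 11*f
C = 1939 (C = 3 + (0 + 11*4)**2 = 3 + (0 + 44)**2 = 3 + 44**2 = 3 + 1936 = 1939)
L(3)*(C*(-9) + u(5, 5)) = 3*(1939*(-9) + 5) = 3*(-17451 + 5) = 3*(-17446) = -52338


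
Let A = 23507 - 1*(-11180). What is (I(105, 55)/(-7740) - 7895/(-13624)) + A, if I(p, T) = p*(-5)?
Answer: 60963401417/1757496 ≈ 34688.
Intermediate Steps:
I(p, T) = -5*p
A = 34687 (A = 23507 + 11180 = 34687)
(I(105, 55)/(-7740) - 7895/(-13624)) + A = (-5*105/(-7740) - 7895/(-13624)) + 34687 = (-525*(-1/7740) - 7895*(-1/13624)) + 34687 = (35/516 + 7895/13624) + 34687 = 1137665/1757496 + 34687 = 60963401417/1757496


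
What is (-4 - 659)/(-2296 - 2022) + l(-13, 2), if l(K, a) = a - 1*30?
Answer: -7073/254 ≈ -27.846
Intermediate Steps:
l(K, a) = -30 + a (l(K, a) = a - 30 = -30 + a)
(-4 - 659)/(-2296 - 2022) + l(-13, 2) = (-4 - 659)/(-2296 - 2022) + (-30 + 2) = -663/(-4318) - 28 = -663*(-1/4318) - 28 = 39/254 - 28 = -7073/254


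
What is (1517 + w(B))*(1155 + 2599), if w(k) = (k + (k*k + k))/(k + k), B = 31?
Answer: 5756759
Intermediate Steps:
w(k) = (k² + 2*k)/(2*k) (w(k) = (k + (k² + k))/((2*k)) = (k + (k + k²))*(1/(2*k)) = (k² + 2*k)*(1/(2*k)) = (k² + 2*k)/(2*k))
(1517 + w(B))*(1155 + 2599) = (1517 + (1 + (½)*31))*(1155 + 2599) = (1517 + (1 + 31/2))*3754 = (1517 + 33/2)*3754 = (3067/2)*3754 = 5756759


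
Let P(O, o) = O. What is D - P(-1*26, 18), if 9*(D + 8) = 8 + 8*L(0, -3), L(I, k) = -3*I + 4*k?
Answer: 74/9 ≈ 8.2222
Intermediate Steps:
D = -160/9 (D = -8 + (8 + 8*(-3*0 + 4*(-3)))/9 = -8 + (8 + 8*(0 - 12))/9 = -8 + (8 + 8*(-12))/9 = -8 + (8 - 96)/9 = -8 + (⅑)*(-88) = -8 - 88/9 = -160/9 ≈ -17.778)
D - P(-1*26, 18) = -160/9 - (-1)*26 = -160/9 - 1*(-26) = -160/9 + 26 = 74/9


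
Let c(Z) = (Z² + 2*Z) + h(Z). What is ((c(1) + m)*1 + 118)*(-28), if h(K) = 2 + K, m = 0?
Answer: -3472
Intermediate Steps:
c(Z) = 2 + Z² + 3*Z (c(Z) = (Z² + 2*Z) + (2 + Z) = 2 + Z² + 3*Z)
((c(1) + m)*1 + 118)*(-28) = (((2 + 1² + 3*1) + 0)*1 + 118)*(-28) = (((2 + 1 + 3) + 0)*1 + 118)*(-28) = ((6 + 0)*1 + 118)*(-28) = (6*1 + 118)*(-28) = (6 + 118)*(-28) = 124*(-28) = -3472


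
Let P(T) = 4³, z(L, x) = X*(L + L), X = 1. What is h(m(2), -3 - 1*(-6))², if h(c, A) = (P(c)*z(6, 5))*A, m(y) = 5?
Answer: 5308416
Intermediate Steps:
z(L, x) = 2*L (z(L, x) = 1*(L + L) = 1*(2*L) = 2*L)
P(T) = 64
h(c, A) = 768*A (h(c, A) = (64*(2*6))*A = (64*12)*A = 768*A)
h(m(2), -3 - 1*(-6))² = (768*(-3 - 1*(-6)))² = (768*(-3 + 6))² = (768*3)² = 2304² = 5308416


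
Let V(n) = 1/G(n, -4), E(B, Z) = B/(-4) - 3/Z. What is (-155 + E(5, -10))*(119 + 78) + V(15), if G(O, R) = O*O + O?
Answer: -1474663/48 ≈ -30722.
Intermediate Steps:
E(B, Z) = -3/Z - B/4 (E(B, Z) = B*(-¼) - 3/Z = -B/4 - 3/Z = -3/Z - B/4)
G(O, R) = O + O² (G(O, R) = O² + O = O + O²)
V(n) = 1/(n*(1 + n))
(-155 + E(5, -10))*(119 + 78) + V(15) = (-155 + (-3/(-10) - ¼*5))*(119 + 78) + 1/(15*(1 + 15)) = (-155 + (-3*(-⅒) - 5/4))*197 + (1/15)/16 = (-155 + (3/10 - 5/4))*197 + (1/15)*(1/16) = (-155 - 19/20)*197 + 1/240 = -3119/20*197 + 1/240 = -614443/20 + 1/240 = -1474663/48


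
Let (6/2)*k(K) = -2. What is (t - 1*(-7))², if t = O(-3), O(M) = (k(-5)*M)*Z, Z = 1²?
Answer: 81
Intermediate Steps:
Z = 1
k(K) = -⅔ (k(K) = (⅓)*(-2) = -⅔)
O(M) = -2*M/3 (O(M) = -2*M/3*1 = -2*M/3)
t = 2 (t = -⅔*(-3) = 2)
(t - 1*(-7))² = (2 - 1*(-7))² = (2 + 7)² = 9² = 81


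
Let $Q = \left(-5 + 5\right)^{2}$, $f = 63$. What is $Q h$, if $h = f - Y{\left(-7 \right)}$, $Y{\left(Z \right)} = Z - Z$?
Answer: $0$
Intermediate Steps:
$Y{\left(Z \right)} = 0$
$Q = 0$ ($Q = 0^{2} = 0$)
$h = 63$ ($h = 63 - 0 = 63 + 0 = 63$)
$Q h = 0 \cdot 63 = 0$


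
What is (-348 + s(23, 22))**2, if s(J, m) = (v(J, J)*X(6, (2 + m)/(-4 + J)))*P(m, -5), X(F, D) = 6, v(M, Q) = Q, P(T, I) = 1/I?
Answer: 3526884/25 ≈ 1.4108e+5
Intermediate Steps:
s(J, m) = -6*J/5 (s(J, m) = (J*6)/(-5) = (6*J)*(-1/5) = -6*J/5)
(-348 + s(23, 22))**2 = (-348 - 6/5*23)**2 = (-348 - 138/5)**2 = (-1878/5)**2 = 3526884/25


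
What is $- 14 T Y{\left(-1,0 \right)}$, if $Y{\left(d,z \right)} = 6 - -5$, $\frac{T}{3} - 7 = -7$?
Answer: $0$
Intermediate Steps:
$T = 0$ ($T = 21 + 3 \left(-7\right) = 21 - 21 = 0$)
$Y{\left(d,z \right)} = 11$ ($Y{\left(d,z \right)} = 6 + 5 = 11$)
$- 14 T Y{\left(-1,0 \right)} = \left(-14\right) 0 \cdot 11 = 0 \cdot 11 = 0$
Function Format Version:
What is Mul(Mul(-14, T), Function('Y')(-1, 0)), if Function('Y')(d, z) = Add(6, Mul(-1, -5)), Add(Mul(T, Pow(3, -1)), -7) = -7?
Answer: 0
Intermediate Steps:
T = 0 (T = Add(21, Mul(3, -7)) = Add(21, -21) = 0)
Function('Y')(d, z) = 11 (Function('Y')(d, z) = Add(6, 5) = 11)
Mul(Mul(-14, T), Function('Y')(-1, 0)) = Mul(Mul(-14, 0), 11) = Mul(0, 11) = 0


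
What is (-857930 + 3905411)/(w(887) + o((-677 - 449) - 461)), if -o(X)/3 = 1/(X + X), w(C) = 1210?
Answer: 1074744966/426727 ≈ 2518.6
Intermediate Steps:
o(X) = -3/(2*X) (o(X) = -3/(X + X) = -3*1/(2*X) = -3/(2*X))
(-857930 + 3905411)/(w(887) + o((-677 - 449) - 461)) = (-857930 + 3905411)/(1210 - 3/(2*((-677 - 449) - 461))) = 3047481/(1210 - 3/(2*(-1126 - 461))) = 3047481/(1210 - 3/2/(-1587)) = 3047481/(1210 - 3/2*(-1/1587)) = 3047481/(1210 + 1/1058) = 3047481/(1280181/1058) = 3047481*(1058/1280181) = 1074744966/426727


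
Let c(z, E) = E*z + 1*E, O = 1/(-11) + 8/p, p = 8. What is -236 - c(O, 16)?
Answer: -2932/11 ≈ -266.55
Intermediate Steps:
O = 10/11 (O = 1/(-11) + 8/8 = 1*(-1/11) + 8*(⅛) = -1/11 + 1 = 10/11 ≈ 0.90909)
c(z, E) = E + E*z (c(z, E) = E*z + E = E + E*z)
-236 - c(O, 16) = -236 - 16*(1 + 10/11) = -236 - 16*21/11 = -236 - 1*336/11 = -236 - 336/11 = -2932/11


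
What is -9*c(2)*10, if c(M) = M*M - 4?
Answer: 0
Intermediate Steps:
c(M) = -4 + M**2 (c(M) = M**2 - 4 = -4 + M**2)
-9*c(2)*10 = -9*(-4 + 2**2)*10 = -9*(-4 + 4)*10 = -9*0*10 = 0*10 = 0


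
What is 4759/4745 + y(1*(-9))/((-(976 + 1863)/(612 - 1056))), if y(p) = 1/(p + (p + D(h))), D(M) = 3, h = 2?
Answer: 13370349/13471055 ≈ 0.99252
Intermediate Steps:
y(p) = 1/(3 + 2*p) (y(p) = 1/(p + (p + 3)) = 1/(p + (3 + p)) = 1/(3 + 2*p))
4759/4745 + y(1*(-9))/((-(976 + 1863)/(612 - 1056))) = 4759/4745 + 1/((3 + 2*(1*(-9)))*((-(976 + 1863)/(612 - 1056)))) = 4759*(1/4745) + 1/((3 + 2*(-9))*((-2839/(-444)))) = 4759/4745 + 1/((3 - 18)*((-2839*(-1)/444))) = 4759/4745 + 1/((-15)*((-1*(-2839/444)))) = 4759/4745 - 1/(15*2839/444) = 4759/4745 - 1/15*444/2839 = 4759/4745 - 148/14195 = 13370349/13471055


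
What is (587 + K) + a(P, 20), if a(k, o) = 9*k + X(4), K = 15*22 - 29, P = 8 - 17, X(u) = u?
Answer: 811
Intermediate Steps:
P = -9
K = 301 (K = 330 - 29 = 301)
a(k, o) = 4 + 9*k (a(k, o) = 9*k + 4 = 4 + 9*k)
(587 + K) + a(P, 20) = (587 + 301) + (4 + 9*(-9)) = 888 + (4 - 81) = 888 - 77 = 811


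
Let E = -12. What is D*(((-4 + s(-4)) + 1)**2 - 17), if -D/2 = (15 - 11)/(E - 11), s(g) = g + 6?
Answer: -128/23 ≈ -5.5652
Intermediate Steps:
s(g) = 6 + g
D = 8/23 (D = -2*(15 - 11)/(-12 - 11) = -8/(-23) = -8*(-1)/23 = -2*(-4/23) = 8/23 ≈ 0.34783)
D*(((-4 + s(-4)) + 1)**2 - 17) = 8*(((-4 + (6 - 4)) + 1)**2 - 17)/23 = 8*(((-4 + 2) + 1)**2 - 17)/23 = 8*((-2 + 1)**2 - 17)/23 = 8*((-1)**2 - 17)/23 = 8*(1 - 17)/23 = (8/23)*(-16) = -128/23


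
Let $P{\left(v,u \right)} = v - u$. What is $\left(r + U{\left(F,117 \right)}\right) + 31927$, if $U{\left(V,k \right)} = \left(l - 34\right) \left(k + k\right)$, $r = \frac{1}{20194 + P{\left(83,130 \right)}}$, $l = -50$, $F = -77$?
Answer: $\frac{247223838}{20147} \approx 12271.0$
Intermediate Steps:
$r = \frac{1}{20147}$ ($r = \frac{1}{20194 + \left(83 - 130\right)} = \frac{1}{20194 - 47} = \frac{1}{20147} \approx 4.9635 \cdot 10^{-5}$)
$U{\left(V,k \right)} = - 168 k$ ($U{\left(V,k \right)} = \left(-50 - 34\right) \left(k + k\right) = - 84 \cdot 2 k = - 168 k$)
$\left(r + U{\left(F,117 \right)}\right) + 31927 = \left(\frac{1}{20147} - 19656\right) + 31927 = - \frac{396009431}{20147} + 31927 = \frac{247223838}{20147}$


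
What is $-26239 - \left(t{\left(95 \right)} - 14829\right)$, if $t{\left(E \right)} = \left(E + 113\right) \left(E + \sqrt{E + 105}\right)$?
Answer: $-31170 - 2080 \sqrt{2} \approx -34112.0$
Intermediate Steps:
$t{\left(E \right)} = \left(113 + E\right) \left(E + \sqrt{105 + E}\right)$
$-26239 - \left(t{\left(95 \right)} - 14829\right) = -26239 - \left(\left(95^{2} + 113 \cdot 95 + 113 \sqrt{105 + 95} + 95 \sqrt{105 + 95}\right) - 14829\right) = -26239 - \left(\left(9025 + 10735 + 113 \sqrt{200} + 95 \sqrt{200}\right) - 14829\right) = -26239 - \left(\left(9025 + 10735 + 113 \cdot 10 \sqrt{2} + 95 \cdot 10 \sqrt{2}\right) - 14829\right) = -26239 - \left(\left(9025 + 10735 + 1130 \sqrt{2} + 950 \sqrt{2}\right) - 14829\right) = -26239 - \left(\left(19760 + 2080 \sqrt{2}\right) - 14829\right) = -26239 - \left(4931 + 2080 \sqrt{2}\right) = -31170 - 2080 \sqrt{2}$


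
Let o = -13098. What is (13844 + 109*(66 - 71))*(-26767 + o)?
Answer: -530164635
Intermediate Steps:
(13844 + 109*(66 - 71))*(-26767 + o) = (13844 + 109*(66 - 71))*(-26767 - 13098) = (13844 + 109*(-5))*(-39865) = (13844 - 545)*(-39865) = 13299*(-39865) = -530164635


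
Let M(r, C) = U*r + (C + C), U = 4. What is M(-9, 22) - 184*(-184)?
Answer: 33864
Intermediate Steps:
M(r, C) = 2*C + 4*r (M(r, C) = 4*r + (C + C) = 4*r + 2*C = 2*C + 4*r)
M(-9, 22) - 184*(-184) = (2*22 + 4*(-9)) - 184*(-184) = (44 - 36) + 33856 = 8 + 33856 = 33864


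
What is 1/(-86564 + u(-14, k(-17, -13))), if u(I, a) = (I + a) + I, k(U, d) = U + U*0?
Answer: -1/86609 ≈ -1.1546e-5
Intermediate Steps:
k(U, d) = U (k(U, d) = U + 0 = U)
u(I, a) = a + 2*I
1/(-86564 + u(-14, k(-17, -13))) = 1/(-86564 + (-17 + 2*(-14))) = 1/(-86564 + (-17 - 28)) = 1/(-86564 - 45) = 1/(-86609) = -1/86609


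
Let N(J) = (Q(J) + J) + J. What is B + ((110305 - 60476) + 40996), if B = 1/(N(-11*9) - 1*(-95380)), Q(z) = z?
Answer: 8635913476/95083 ≈ 90825.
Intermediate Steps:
N(J) = 3*J (N(J) = (J + J) + J = 2*J + J = 3*J)
B = 1/95083 (B = 1/(3*(-11*9) - 1*(-95380)) = 1/(3*(-99) + 95380) = 1/(-297 + 95380) = 1/95083 ≈ 1.0517e-5)
B + ((110305 - 60476) + 40996) = 1/95083 + ((110305 - 60476) + 40996) = 1/95083 + (49829 + 40996) = 1/95083 + 90825 = 8635913476/95083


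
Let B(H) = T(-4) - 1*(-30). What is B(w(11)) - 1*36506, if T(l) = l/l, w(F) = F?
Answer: -36475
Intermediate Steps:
T(l) = 1
B(H) = 31 (B(H) = 1 - 1*(-30) = 1 + 30 = 31)
B(w(11)) - 1*36506 = 31 - 1*36506 = 31 - 36506 = -36475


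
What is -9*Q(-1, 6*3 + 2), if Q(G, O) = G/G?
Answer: -9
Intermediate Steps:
Q(G, O) = 1
-9*Q(-1, 6*3 + 2) = -9*1 = -9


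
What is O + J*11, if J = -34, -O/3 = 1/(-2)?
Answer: -745/2 ≈ -372.50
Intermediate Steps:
O = 3/2 (O = -3/(-2) = -3*(-½) = 3/2 ≈ 1.5000)
O + J*11 = 3/2 - 34*11 = 3/2 - 374 = -745/2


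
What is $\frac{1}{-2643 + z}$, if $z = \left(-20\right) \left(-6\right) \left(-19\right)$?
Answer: $- \frac{1}{4923} \approx -0.00020313$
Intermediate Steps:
$z = -2280$ ($z = 120 \left(-19\right) = -2280$)
$\frac{1}{-2643 + z} = \frac{1}{-2643 - 2280} = \frac{1}{-4923} = - \frac{1}{4923}$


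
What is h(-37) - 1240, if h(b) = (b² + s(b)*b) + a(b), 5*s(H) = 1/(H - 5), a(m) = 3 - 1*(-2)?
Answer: 28177/210 ≈ 134.18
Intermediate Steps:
a(m) = 5 (a(m) = 3 + 2 = 5)
s(H) = 1/(5*(-5 + H)) (s(H) = 1/(5*(H - 5)) = 1/(5*(-5 + H)))
h(b) = 5 + b² + b/(5*(-5 + b)) (h(b) = (b² + (1/(5*(-5 + b)))*b) + 5 = (b² + b/(5*(-5 + b))) + 5 = 5 + b² + b/(5*(-5 + b)))
h(-37) - 1240 = ((⅕)*(-37) + (-5 - 37)*(5 + (-37)²))/(-5 - 37) - 1240 = (-37/5 - 42*(5 + 1369))/(-42) - 1240 = -(-37/5 - 42*1374)/42 - 1240 = -(-37/5 - 57708)/42 - 1240 = -1/42*(-288577/5) - 1240 = 288577/210 - 1240 = 28177/210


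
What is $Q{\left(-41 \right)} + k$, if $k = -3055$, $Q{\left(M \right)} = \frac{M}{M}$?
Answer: $-3054$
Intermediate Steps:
$Q{\left(M \right)} = 1$
$Q{\left(-41 \right)} + k = 1 - 3055 = -3054$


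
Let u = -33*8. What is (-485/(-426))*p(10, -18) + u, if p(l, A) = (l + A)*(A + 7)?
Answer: -34892/213 ≈ -163.81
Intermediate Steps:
p(l, A) = (7 + A)*(A + l) (p(l, A) = (A + l)*(7 + A) = (7 + A)*(A + l))
u = -264
(-485/(-426))*p(10, -18) + u = (-485/(-426))*((-18)² + 7*(-18) + 7*10 - 18*10) - 264 = (-485*(-1/426))*(324 - 126 + 70 - 180) - 264 = (485/426)*88 - 264 = 21340/213 - 264 = -34892/213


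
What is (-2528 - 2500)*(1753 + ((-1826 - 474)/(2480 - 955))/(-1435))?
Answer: -771541305516/87535 ≈ -8.8141e+6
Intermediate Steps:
(-2528 - 2500)*(1753 + ((-1826 - 474)/(2480 - 955))/(-1435)) = -5028*(1753 - 2300/1525*(-1/1435)) = -5028*(1753 - 2300*1/1525*(-1/1435)) = -5028*(1753 - 92/61*(-1/1435)) = -5028*(1753 + 92/87535) = -5028*153448947/87535 = -771541305516/87535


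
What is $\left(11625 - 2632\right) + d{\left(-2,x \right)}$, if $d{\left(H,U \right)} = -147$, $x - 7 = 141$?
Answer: $8846$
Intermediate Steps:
$x = 148$ ($x = 7 + 141 = 148$)
$\left(11625 - 2632\right) + d{\left(-2,x \right)} = \left(11625 - 2632\right) - 147 = 8993 - 147 = 8846$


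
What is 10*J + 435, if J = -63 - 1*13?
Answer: -325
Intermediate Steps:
J = -76 (J = -63 - 13 = -76)
10*J + 435 = 10*(-76) + 435 = -760 + 435 = -325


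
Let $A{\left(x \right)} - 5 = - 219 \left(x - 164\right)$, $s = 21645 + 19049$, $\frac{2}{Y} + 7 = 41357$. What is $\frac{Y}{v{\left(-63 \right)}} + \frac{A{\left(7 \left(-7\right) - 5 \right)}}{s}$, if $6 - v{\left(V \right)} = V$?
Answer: $\frac{68114717219}{58053043050} \approx 1.1733$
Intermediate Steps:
$Y = \frac{1}{20675}$ ($Y = \frac{2}{-7 + 41357} = \frac{2}{41350} = 2 \cdot \frac{1}{41350} = \frac{1}{20675} \approx 4.8368 \cdot 10^{-5}$)
$s = 40694$
$v{\left(V \right)} = 6 - V$
$A{\left(x \right)} = 35921 - 219 x$ ($A{\left(x \right)} = 5 - 219 \left(x - 164\right) = 5 - 219 \left(-164 + x\right) = 5 - \left(-35916 + 219 x\right) = 35921 - 219 x$)
$\frac{Y}{v{\left(-63 \right)}} + \frac{A{\left(7 \left(-7\right) - 5 \right)}}{s} = \frac{1}{20675 \left(6 - -63\right)} + \frac{35921 - 219 \left(7 \left(-7\right) - 5\right)}{40694} = \frac{1}{20675 \left(6 + 63\right)} + \left(35921 - 219 \left(-49 - 5\right)\right) \frac{1}{40694} = \frac{1}{20675 \cdot 69} + \left(35921 - -11826\right) \frac{1}{40694} = \frac{1}{20675} \cdot \frac{1}{69} + \left(35921 + 11826\right) \frac{1}{40694} = \frac{1}{1426575} + 47747 \cdot \frac{1}{40694} = \frac{1}{1426575} + \frac{47747}{40694} = \frac{68114717219}{58053043050}$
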